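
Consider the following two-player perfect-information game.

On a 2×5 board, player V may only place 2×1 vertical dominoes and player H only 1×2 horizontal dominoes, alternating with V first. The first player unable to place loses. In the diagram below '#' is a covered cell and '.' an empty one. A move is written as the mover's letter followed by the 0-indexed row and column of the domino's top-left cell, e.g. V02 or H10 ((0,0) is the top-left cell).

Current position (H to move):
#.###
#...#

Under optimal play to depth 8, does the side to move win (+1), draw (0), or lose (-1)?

value(#.###/#...#, H) = +1

[#.###/#...#] H move#1: H11:+1/#.###/###.#*, H12:-1/#.###/#.###
[#.###/###.#] end (terminal -1, V#2); searched #.###/#...# to 8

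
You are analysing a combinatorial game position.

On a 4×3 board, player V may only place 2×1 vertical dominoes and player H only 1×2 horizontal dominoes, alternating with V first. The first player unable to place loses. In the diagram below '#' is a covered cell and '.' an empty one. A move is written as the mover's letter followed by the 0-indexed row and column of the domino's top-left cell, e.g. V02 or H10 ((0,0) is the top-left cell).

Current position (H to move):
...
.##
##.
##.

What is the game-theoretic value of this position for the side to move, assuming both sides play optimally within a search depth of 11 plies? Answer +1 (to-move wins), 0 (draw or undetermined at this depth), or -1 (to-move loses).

[.../.##/##./##.] H move#1: H00:-1/##./.##/##./##.*, H01:-1/.##/.##/##./##.
[##./.##/##./##.] V move#2: V22:+1/##./.##/###/###*
[##./.##/###/###] end (terminal -1, H#3); searched .../.##/##./##. to 11

value(.../.##/##./##., H) = -1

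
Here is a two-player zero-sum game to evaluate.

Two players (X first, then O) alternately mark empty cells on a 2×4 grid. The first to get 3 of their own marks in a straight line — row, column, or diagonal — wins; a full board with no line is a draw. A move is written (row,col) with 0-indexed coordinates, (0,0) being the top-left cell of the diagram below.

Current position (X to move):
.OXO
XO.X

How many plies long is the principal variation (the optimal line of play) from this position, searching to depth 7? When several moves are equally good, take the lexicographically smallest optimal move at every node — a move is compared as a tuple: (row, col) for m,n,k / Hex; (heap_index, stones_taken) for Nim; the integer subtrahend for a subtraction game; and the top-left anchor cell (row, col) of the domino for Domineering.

PV length from [.OXO/XO.X]: 2 plies

ply 1, X at .OXO/XO.X | (0,0)=+0→XOXO/XO.X*; (1,2)=+0→.OXO/XOXX
ply 2, O at XOXO/XO.X | (1,2)=+0→XOXO/XOOX*
ply 3: XOXO/XOOX is terminal +0 (X); from .OXO/XO.X depth 7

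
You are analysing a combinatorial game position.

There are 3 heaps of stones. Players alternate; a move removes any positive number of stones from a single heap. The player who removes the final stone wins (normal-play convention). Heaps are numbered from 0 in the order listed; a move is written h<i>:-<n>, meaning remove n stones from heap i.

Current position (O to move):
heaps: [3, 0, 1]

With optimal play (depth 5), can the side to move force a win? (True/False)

ply 1, O at (3,0,1) | h0:-1=-1→(2,0,1); h0:-2=+1→(1,0,1)*; h0:-3=-1→(0,0,1); h2:-1=-1→(3,0,0)
ply 2, X at (1,0,1) | h0:-1=-1→(0,0,1)*; h2:-1=-1→(1,0,0)
ply 3, O at (0,0,1) | h2:-1=+1→(0,0,0)*
ply 4: (0,0,0) is terminal -1 (X); from (3,0,1) depth 5

O winning at [(3,0,1)]: True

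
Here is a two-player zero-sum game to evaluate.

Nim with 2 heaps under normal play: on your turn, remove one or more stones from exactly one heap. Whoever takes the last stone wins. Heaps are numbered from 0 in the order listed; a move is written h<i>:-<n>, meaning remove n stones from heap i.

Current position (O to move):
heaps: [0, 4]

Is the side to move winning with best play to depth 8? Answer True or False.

[(0,4)] O move#1: h1:-1:-1/(0,3), h1:-2:-1/(0,2), h1:-3:-1/(0,1), h1:-4:+1/(0,0)*
[(0,0)] end (terminal -1, X#2); searched (0,4) to 8

O winning at [(0,4)]: True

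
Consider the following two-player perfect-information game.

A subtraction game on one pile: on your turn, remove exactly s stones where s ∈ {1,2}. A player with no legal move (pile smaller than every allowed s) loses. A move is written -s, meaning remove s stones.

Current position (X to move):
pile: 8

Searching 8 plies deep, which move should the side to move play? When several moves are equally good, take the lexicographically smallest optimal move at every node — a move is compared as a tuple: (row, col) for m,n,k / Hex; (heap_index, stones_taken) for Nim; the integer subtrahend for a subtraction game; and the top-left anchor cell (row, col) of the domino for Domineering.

X's best at [8]: -2

p1 X@[8]: -1[7]-1 -2[6]+1*
p2 O@[6]: -1[5]-1* -2[4]-1
p3 X@[5]: -1[4]-1 -2[3]+1*
p4 O@[3]: -1[2]-1* -2[1]-1
p5 X@[2]: -1[1]-1 -2[0]+1*
p6 O@[0] terminal -1; root [8] d8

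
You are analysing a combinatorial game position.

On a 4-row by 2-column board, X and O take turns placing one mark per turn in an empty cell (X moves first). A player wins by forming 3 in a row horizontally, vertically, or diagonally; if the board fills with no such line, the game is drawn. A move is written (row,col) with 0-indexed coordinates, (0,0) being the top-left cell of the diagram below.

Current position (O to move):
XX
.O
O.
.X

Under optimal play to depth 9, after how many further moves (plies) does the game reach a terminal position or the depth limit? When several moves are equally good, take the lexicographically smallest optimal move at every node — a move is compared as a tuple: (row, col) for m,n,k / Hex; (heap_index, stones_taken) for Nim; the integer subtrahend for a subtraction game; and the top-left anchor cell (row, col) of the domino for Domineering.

PV length from [XX/.O/O./.X]: 3 plies

[XX/.O/O./.X] O move#1: (1,0):+0/XX/OO/O./.X*, (2,1):+0/XX/.O/OO/.X, (3,0):+0/XX/.O/O./OX
[XX/OO/O./.X] X move#2: (2,1):-1/XX/OO/OX/.X, (3,0):+0/XX/OO/O./XX*
[XX/OO/O./XX] O move#3: (2,1):+0/XX/OO/OO/XX*
[XX/OO/OO/XX] end (terminal +0, X#4); searched XX/.O/O./.X to 9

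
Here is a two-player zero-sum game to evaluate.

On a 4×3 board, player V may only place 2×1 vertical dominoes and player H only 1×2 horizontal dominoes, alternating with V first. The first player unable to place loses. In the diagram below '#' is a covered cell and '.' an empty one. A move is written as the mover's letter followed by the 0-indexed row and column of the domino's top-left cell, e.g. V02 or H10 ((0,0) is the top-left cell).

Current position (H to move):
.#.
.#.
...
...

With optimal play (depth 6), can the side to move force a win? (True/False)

H winning at [.#./.#./.../...]: False

p1 H@[.#./.#./.../...]: H20[.#./.#./##./...]-1* H21[.#./.#./.##/...]-1 H30[.#./.#./.../##.]-1 H31[.#./.#./.../.##]-1
p2 V@[.#./.#./##./...]: V00[##./##./##./...]+1* V02[.##/.##/##./...]+1 V12[.#./.##/###/...]+1 V22[.#./.#./###/..#]+1
p3 H@[##./##./##./...]: H30[##./##./##./##.]-1* H31[##./##./##./.##]-1
p4 V@[##./##./##./##.]: V02[###/###/##./##.]+1* V12[##./###/###/##.]+1 V22[##./##./###/###]+1
p5 H@[###/###/##./##.] terminal -1; root [.#./.#./.../...] d6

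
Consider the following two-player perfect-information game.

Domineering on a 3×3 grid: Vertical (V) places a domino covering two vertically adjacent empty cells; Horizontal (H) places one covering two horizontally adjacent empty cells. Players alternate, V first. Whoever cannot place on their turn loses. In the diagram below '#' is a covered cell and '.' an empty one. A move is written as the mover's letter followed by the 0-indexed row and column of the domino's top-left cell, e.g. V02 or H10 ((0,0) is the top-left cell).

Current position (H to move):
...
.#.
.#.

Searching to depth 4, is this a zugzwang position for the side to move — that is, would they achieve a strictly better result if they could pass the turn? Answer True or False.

p1 H@[.../.#./.#.]: H00[##./.#./.#.]-1* H01[.##/.#./.#.]-1
p2 V@[##./.#./.#.]: V02[###/.##/.#.]+1* V10[##./##./##.]+1 V12[##./.##/.##]+1
p3 H@[###/.##/.#.] terminal -1; root [.../.#./.#.] d4
if H skipped the turn, V would face:
~ p1 V@[.../.#./.#.]: V00[#../##./.#.]+1* V02[..#/.##/.#.]+1 V10[.../##./##.]+1 V12[.../.##/.##]+1
~ p2 H@[#../##./.#.]: H01[###/##./.#.]-1*
~ p3 V@[###/##./.#.]: V12[###/###/.##]+1*
~ p4 H@[###/###/.##] terminal -1; root [.../.#./.#.] d4
compare (H): move=-1 vs pass=-1

zugzwang(.../.#./.#., H) = False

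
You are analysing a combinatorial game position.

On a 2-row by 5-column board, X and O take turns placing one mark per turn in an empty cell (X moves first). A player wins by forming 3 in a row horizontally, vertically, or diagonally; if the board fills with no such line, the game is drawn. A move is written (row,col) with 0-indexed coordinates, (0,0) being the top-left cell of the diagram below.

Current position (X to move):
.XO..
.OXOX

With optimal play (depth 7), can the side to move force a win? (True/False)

X winning at [.XO../.OXOX]: False

[.XO../.OXOX] X move#1: (0,0):+0/XXO../.OXOX*, (0,3):+0/.XOX./.OXOX, (0,4):+0/.XO.X/.OXOX, (1,0):+0/.XO../XOXOX
[XXO../.OXOX] O move#2: (0,3):+0/XXOO./.OXOX*, (0,4):+0/XXO.O/.OXOX, (1,0):+0/XXO../OOXOX
[XXOO./.OXOX] X move#3: (0,4):+0/XXOOX/.OXOX*, (1,0):-1/XXOO./XOXOX
[XXOOX/.OXOX] O move#4: (1,0):+0/XXOOX/OOXOX*
[XXOOX/OOXOX] end (terminal +0, X#5); searched .XO../.OXOX to 7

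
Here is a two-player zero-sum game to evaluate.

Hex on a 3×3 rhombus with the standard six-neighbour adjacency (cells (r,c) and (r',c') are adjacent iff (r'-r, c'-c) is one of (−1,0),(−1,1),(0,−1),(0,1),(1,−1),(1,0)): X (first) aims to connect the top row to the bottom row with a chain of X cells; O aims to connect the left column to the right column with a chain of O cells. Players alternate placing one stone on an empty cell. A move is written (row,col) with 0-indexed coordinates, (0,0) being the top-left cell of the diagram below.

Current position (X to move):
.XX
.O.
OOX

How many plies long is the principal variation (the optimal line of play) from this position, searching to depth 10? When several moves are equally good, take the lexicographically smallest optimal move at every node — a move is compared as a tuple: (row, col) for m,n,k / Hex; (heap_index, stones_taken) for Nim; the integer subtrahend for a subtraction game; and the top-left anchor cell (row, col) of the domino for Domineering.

p1 X@[.XX/.O./OOX]: (0,0)[XXX/.O./OOX]-1 (1,0)[.XX/XO./OOX]-1 (1,2)[.XX/.OX/OOX]+1*
p2 O@[.XX/.OX/OOX] terminal -1; root [.XX/.O./OOX] d10

PV length from [.XX/.O./OOX]: 1 ply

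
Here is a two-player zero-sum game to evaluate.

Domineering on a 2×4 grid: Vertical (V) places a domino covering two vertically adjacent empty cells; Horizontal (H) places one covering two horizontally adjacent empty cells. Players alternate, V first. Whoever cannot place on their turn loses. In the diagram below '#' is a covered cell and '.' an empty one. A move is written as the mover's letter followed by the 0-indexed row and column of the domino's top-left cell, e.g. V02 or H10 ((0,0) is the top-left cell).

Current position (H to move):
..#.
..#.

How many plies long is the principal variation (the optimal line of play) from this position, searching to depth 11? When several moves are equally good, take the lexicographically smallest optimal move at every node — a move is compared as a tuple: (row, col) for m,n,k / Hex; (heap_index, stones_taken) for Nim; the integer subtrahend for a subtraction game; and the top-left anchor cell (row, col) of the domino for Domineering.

p1 H@[..#./..#.]: H00[###./..#.]+1* H10[..#./###.]+1
p2 V@[###./..#.]: V03[####/..##]-1*
p3 H@[####/..##]: H10[####/####]+1*
p4 V@[####/####] terminal -1; root [..#./..#.] d11

PV length from [..#./..#.]: 3 plies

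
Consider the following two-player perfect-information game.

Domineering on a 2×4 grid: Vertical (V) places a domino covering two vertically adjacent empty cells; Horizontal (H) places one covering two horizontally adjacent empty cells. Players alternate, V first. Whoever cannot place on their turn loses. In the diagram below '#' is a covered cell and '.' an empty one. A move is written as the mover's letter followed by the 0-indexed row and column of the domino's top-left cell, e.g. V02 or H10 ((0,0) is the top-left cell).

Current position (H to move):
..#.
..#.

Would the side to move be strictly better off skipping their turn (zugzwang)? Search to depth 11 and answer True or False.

zugzwang(..#./..#., H) = False

p1 H@[..#./..#.]: H00[###./..#.]+1* H10[..#./###.]+1
p2 V@[###./..#.]: V03[####/..##]-1*
p3 H@[####/..##]: H10[####/####]+1*
p4 V@[####/####] terminal -1; root [..#./..#.] d11
suppose H passes — search the same position with V to move:
pass> p1 V@[..#./..#.]: V00[#.#./#.#.]+1* V01[.##./.##.]+1 V03[..##/..##]-1
pass> p2 H@[#.#./#.#.] terminal -1; root [..#./..#.] d11
for H: play +1, pass -1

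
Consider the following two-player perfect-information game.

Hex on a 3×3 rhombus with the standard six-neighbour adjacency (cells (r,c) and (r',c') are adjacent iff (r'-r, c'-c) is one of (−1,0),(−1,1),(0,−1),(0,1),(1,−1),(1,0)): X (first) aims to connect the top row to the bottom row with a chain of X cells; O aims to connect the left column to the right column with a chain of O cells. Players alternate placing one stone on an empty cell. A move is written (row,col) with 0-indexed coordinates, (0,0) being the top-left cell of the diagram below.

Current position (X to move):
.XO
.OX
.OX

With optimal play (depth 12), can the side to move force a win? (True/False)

p1 X@[.XO/.OX/.OX]: (0,0)[XXO/.OX/.OX]-1* (1,0)[.XO/XOX/.OX]-1 (2,0)[.XO/.OX/XOX]-1
p2 O@[XXO/.OX/.OX]: (1,0)[XXO/OOX/.OX]+1* (2,0)[XXO/.OX/OOX]+1
p3 X@[XXO/OOX/.OX] terminal -1; root [.XO/.OX/.OX] d12

X winning at [.XO/.OX/.OX]: False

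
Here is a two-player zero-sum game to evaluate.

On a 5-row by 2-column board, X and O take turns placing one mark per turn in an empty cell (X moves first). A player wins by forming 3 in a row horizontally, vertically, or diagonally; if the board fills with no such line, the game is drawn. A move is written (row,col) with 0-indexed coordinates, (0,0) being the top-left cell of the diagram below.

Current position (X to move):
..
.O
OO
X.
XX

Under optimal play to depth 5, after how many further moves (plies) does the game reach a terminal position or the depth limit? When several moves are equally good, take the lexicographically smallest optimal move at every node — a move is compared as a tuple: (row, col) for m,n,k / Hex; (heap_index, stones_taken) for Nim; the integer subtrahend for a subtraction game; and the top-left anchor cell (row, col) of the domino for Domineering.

ply 1, X at ../.O/OO/X./XX | (0,0)=-1→X./.O/OO/X./XX*; (0,1)=-1→.X/.O/OO/X./XX; (1,0)=-1→../XO/OO/X./XX; (3,1)=-1→../.O/OO/XX/XX
ply 2, O at X./.O/OO/X./XX | (0,1)=+1→XO/.O/OO/X./XX*; (1,0)=+1→X./OO/OO/X./XX; (3,1)=+1→X./.O/OO/XO/XX
ply 3: XO/.O/OO/X./XX is terminal -1 (X); from ../.O/OO/X./XX depth 5

PV length from [../.O/OO/X./XX]: 2 plies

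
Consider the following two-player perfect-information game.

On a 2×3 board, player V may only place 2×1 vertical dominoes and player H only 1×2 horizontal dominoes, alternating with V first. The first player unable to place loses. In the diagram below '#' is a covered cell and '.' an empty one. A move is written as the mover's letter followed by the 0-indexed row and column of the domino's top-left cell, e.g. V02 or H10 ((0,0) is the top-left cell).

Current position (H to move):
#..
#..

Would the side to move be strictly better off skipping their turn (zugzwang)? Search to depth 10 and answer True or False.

zugzwang(#../#.., H) = False

ply 1, H at #../#.. | H01=+1→###/#..*; H11=+1→#../###
ply 2: ###/#.. is terminal -1 (V); from #../#.. depth 10
suppose H passes — search the same position with V to move:
pass> ply 1, V at #../#.. | V01=+1→##./##.*; V02=+1→#.#/#.#
pass> ply 2: ##./##. is terminal -1 (H); from #../#.. depth 10
for H: play +1, pass -1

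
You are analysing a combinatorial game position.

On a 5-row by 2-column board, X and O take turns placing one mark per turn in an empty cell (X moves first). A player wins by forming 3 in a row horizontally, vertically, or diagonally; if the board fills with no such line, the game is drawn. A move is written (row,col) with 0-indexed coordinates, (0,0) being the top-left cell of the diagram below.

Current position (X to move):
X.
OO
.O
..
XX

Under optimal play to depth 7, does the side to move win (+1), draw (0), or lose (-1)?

value(X./OO/.O/../XX, X) = -1

ply 1, X at X./OO/.O/../XX | (0,1)=-1→XX/OO/.O/../XX*; (2,0)=-1→X./OO/XO/../XX; (3,0)=-1→X./OO/.O/X./XX; (3,1)=-1→X./OO/.O/.X/XX
ply 2, O at XX/OO/.O/../XX | (2,0)=+1→XX/OO/OO/../XX*; (3,0)=+1→XX/OO/.O/O./XX; (3,1)=+1→XX/OO/.O/.O/XX
ply 3, X at XX/OO/OO/../XX | (3,0)=-1→XX/OO/OO/X./XX*; (3,1)=-1→XX/OO/OO/.X/XX
ply 4, O at XX/OO/OO/X./XX | (3,1)=+1→XX/OO/OO/XO/XX*
ply 5: XX/OO/OO/XO/XX is terminal -1 (X); from X./OO/.O/../XX depth 7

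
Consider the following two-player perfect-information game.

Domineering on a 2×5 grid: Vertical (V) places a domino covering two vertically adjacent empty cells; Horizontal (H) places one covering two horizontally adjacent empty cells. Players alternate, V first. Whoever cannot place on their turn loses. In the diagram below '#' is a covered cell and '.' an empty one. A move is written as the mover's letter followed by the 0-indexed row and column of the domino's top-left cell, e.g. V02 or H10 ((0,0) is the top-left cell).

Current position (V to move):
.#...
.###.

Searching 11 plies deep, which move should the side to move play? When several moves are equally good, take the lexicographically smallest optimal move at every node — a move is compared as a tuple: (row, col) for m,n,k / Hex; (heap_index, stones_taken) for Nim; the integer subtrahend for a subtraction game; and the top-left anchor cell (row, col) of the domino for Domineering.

[.#.../.###.] V move#1: V00:-1/##.../####., V04:+1/.#..#/.####*
[.#..#/.####] H move#2: H02:-1/.####/.####*
[.####/.####] V move#3: V00:+1/#####/#####*
[#####/#####] end (terminal -1, H#4); searched .#.../.###. to 11

V's best at [.#.../.###.]: V04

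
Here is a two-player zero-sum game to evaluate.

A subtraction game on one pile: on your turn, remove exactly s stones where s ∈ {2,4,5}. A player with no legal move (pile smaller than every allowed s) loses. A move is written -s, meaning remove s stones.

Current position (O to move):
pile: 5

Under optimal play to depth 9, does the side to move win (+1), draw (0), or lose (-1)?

[5] O move#1: -2:-1/3, -4:+1/1*, -5:+1/0
[1] end (terminal -1, X#2); searched 5 to 9

value(5, O) = +1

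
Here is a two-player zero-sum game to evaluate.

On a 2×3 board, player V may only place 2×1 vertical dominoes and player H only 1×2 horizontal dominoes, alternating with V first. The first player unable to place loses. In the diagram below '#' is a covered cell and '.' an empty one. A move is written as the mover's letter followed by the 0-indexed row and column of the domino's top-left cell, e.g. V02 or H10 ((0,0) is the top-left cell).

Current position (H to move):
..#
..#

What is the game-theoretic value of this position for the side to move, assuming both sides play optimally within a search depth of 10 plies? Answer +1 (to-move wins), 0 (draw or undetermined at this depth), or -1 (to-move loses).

[..#/..#] H move#1: H00:+1/###/..#*, H10:+1/..#/###
[###/..#] end (terminal -1, V#2); searched ..#/..# to 10

value(..#/..#, H) = +1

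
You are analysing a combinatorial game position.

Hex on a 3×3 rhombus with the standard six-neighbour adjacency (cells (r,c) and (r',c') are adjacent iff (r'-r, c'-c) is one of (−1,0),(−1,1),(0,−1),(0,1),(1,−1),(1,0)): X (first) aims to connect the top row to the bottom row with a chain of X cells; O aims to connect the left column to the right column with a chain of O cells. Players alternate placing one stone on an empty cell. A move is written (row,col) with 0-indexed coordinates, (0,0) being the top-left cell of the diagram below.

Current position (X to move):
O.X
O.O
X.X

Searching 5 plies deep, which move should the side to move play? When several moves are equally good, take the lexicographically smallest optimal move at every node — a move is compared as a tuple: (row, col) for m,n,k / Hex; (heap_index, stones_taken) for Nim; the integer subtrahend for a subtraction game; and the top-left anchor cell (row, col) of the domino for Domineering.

[O.X/O.O/X.X] X move#1: (0,1):-1/OXX/O.O/X.X, (1,1):+1/O.X/OXO/X.X*, (2,1):-1/O.X/O.O/XXX
[O.X/OXO/X.X] end (terminal -1, O#2); searched O.X/O.O/X.X to 5

X's best at [O.X/O.O/X.X]: (1,1)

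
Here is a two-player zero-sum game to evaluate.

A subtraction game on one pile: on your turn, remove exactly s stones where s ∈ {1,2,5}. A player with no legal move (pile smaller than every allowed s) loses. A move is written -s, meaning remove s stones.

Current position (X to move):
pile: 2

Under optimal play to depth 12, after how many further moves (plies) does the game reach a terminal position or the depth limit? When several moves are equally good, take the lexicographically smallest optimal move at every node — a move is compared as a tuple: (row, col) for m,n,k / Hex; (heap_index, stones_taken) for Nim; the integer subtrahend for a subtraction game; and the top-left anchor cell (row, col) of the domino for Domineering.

p1 X@[2]: -1[1]-1 -2[0]+1*
p2 O@[0] terminal -1; root [2] d12

PV length from [2]: 1 ply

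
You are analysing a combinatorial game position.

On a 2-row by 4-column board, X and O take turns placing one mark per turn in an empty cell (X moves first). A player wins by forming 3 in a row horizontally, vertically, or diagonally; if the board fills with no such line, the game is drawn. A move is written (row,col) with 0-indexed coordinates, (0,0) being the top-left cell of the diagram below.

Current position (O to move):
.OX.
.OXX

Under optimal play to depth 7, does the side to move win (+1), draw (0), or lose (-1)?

value(.OX./.OXX, O) = 0

[.OX./.OXX] O move#1: (0,0):+0/OOX./.OXX*, (0,3):+0/.OXO/.OXX, (1,0):+0/.OX./OOXX
[OOX./.OXX] X move#2: (0,3):+0/OOXX/.OXX*, (1,0):+0/OOX./XOXX
[OOXX/.OXX] O move#3: (1,0):+0/OOXX/OOXX*
[OOXX/OOXX] end (terminal +0, X#4); searched .OX./.OXX to 7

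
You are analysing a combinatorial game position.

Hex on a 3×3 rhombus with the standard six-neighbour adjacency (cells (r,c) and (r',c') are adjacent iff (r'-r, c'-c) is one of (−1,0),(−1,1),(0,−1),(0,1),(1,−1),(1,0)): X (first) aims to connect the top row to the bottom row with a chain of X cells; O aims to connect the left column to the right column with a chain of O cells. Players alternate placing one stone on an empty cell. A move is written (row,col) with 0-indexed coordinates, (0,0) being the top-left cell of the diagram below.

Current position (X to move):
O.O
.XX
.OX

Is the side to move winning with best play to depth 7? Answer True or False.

p1 X@[O.O/.XX/.OX]: (0,1)[OXO/.XX/.OX]+1* (1,0)[O.O/XXX/.OX]-1 (2,0)[O.O/.XX/XOX]-1
p2 O@[OXO/.XX/.OX] terminal -1; root [O.O/.XX/.OX] d7

X winning at [O.O/.XX/.OX]: True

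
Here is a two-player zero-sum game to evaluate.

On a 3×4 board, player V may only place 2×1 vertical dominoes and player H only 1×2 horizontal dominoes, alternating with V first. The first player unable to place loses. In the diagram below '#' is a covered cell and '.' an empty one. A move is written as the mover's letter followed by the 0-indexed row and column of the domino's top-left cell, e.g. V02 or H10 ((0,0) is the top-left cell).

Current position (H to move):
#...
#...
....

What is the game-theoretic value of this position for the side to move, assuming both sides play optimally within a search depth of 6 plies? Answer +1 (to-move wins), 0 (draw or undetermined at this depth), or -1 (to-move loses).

[#.../#.../....] H move#1: H01:-1/###./#.../...., H02:-1/#.##/#.../...., H11:+1/#.../###./....*, H12:+1/#.../#.##/...., H20:-1/#.../#.../##.., H21:-1/#.../#.../.##., H22:-1/#.../#.../..##
[#.../###./....] V move#2: V03:-1/#..#/####/....*, V13:-1/#.../####/...#
[#..#/####/....] H move#3: H01:+1/####/####/....*, H20:+1/#..#/####/##.., H21:+1/#..#/####/.##., H22:+1/#..#/####/..##
[####/####/....] end (terminal -1, V#4); searched #.../#.../.... to 6

value(#.../#.../...., H) = +1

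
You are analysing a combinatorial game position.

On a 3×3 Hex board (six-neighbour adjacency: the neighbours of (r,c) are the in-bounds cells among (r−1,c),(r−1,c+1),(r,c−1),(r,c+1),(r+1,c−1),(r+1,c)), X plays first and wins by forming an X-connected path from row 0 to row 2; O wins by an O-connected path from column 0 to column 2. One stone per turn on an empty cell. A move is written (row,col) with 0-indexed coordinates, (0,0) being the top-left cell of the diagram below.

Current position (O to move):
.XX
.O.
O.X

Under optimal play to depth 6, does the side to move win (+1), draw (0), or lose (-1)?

value(.XX/.O./O.X, O) = +1

[.XX/.O./O.X] O move#1: (0,0):-1/OXX/.O./O.X, (1,0):-1/.XX/OO./O.X, (1,2):+1/.XX/.OO/O.X*, (2,1):-1/.XX/.O./OOX
[.XX/.OO/O.X] end (terminal -1, X#2); searched .XX/.O./O.X to 6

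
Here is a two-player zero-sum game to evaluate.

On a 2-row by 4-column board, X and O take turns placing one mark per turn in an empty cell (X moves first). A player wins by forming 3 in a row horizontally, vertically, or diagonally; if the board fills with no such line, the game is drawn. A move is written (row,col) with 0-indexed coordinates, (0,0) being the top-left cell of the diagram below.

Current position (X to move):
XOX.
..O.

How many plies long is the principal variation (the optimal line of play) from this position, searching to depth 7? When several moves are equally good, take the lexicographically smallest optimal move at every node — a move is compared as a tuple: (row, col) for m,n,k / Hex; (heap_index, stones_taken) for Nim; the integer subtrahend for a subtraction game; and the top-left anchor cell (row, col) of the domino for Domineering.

PV length from [XOX./..O.]: 4 plies

[XOX./..O.] X move#1: (0,3):-1/XOXX/..O., (1,0):+0/XOX./X.O.*, (1,1):+0/XOX./.XO., (1,3):+0/XOX./..OX
[XOX./X.O.] O move#2: (0,3):+0/XOXO/X.O.*, (1,1):+0/XOX./XOO., (1,3):+0/XOX./X.OO
[XOXO/X.O.] X move#3: (1,1):+0/XOXO/XXO.*, (1,3):+0/XOXO/X.OX
[XOXO/XXO.] O move#4: (1,3):+0/XOXO/XXOO*
[XOXO/XXOO] end (terminal +0, X#5); searched XOX./..O. to 7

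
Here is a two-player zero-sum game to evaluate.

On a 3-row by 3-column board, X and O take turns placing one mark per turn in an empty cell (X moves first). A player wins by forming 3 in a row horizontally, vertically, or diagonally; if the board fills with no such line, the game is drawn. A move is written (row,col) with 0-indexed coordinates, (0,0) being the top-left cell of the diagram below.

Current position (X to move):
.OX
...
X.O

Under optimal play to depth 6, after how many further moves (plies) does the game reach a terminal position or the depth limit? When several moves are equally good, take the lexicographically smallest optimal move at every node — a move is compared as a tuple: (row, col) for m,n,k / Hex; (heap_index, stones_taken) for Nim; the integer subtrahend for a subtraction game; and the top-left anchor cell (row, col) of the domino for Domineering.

PV length from [.OX/.../X.O]: 3 plies

ply 1, X at .OX/.../X.O | (0,0)=+1→XOX/.../X.O*; (1,0)=+1→.OX/X../X.O; (1,1)=+1→.OX/.X./X.O; (1,2)=-1→.OX/..X/X.O; (2,1)=+0→.OX/.../XXO
ply 2, O at XOX/.../X.O | (1,0)=-1→XOX/O../X.O*; (1,1)=-1→XOX/.O./X.O; (1,2)=-1→XOX/..O/X.O; (2,1)=-1→XOX/.../XOO
ply 3, X at XOX/O../X.O | (1,1)=+1→XOX/OX./X.O*; (1,2)=+0→XOX/O.X/X.O; (2,1)=+0→XOX/O../XXO
ply 4: XOX/OX./X.O is terminal -1 (O); from .OX/.../X.O depth 6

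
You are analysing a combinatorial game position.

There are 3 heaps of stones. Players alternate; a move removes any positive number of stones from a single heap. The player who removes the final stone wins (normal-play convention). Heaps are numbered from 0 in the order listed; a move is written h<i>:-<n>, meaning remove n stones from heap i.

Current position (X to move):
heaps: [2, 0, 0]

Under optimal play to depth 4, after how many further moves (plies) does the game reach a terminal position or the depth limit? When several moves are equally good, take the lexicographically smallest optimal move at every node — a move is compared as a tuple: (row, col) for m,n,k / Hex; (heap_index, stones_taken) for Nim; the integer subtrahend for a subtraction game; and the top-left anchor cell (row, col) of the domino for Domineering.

[(2,0,0)] X move#1: h0:-1:-1/(1,0,0), h0:-2:+1/(0,0,0)*
[(0,0,0)] end (terminal -1, O#2); searched (2,0,0) to 4

PV length from [(2,0,0)]: 1 ply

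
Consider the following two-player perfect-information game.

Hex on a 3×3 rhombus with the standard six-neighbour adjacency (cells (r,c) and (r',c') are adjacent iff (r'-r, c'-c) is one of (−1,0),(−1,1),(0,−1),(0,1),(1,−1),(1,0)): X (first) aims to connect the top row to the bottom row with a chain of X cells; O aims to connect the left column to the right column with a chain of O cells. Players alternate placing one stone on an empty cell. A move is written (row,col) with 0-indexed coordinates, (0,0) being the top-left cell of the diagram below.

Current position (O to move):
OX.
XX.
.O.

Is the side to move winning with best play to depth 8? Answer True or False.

[OX./XX./.O.] O move#1: (0,2):-1/OXO/XX./.O., (1,2):-1/OX./XXO/.O., (2,0):+1/OX./XX./OO.*, (2,2):-1/OX./XX./.OO
[OX./XX./OO.] X move#2: (0,2):-1/OXX/XX./OO.*, (1,2):-1/OX./XXX/OO., (2,2):-1/OX./XX./OOX
[OXX/XX./OO.] O move#3: (1,2):+1/OXX/XXO/OO.*, (2,2):+1/OXX/XX./OOO
[OXX/XXO/OO.] end (terminal -1, X#4); searched OX./XX./.O. to 8

O winning at [OX./XX./.O.]: True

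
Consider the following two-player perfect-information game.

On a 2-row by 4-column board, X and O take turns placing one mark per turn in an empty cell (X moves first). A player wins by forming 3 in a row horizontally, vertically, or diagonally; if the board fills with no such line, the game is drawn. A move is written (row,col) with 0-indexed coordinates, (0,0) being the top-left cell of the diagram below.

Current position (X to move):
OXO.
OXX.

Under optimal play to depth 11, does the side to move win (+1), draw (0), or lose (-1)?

value(OXO./OXX., X) = +1

ply 1, X at OXO./OXX. | (0,3)=+0→OXOX/OXX.; (1,3)=+1→OXO./OXXX*
ply 2: OXO./OXXX is terminal -1 (O); from OXO./OXX. depth 11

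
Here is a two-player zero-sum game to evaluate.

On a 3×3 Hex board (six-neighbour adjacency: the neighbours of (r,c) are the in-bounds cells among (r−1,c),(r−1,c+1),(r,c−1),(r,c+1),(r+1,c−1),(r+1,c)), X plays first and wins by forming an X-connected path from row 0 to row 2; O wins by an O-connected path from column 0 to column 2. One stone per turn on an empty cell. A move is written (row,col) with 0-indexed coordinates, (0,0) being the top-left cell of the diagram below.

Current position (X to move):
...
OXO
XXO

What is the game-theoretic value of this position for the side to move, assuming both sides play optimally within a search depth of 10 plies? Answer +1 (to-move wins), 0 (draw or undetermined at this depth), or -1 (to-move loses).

ply 1, X at .../OXO/XXO | (0,0)=+1→X../OXO/XXO*; (0,1)=+1→.X./OXO/XXO; (0,2)=+1→..X/OXO/XXO
ply 2, O at X../OXO/XXO | (0,1)=-1→XO./OXO/XXO*; (0,2)=-1→X.O/OXO/XXO
ply 3, X at XO./OXO/XXO | (0,2)=+1→XOX/OXO/XXO*
ply 4: XOX/OXO/XXO is terminal -1 (O); from .../OXO/XXO depth 10

value(.../OXO/XXO, X) = +1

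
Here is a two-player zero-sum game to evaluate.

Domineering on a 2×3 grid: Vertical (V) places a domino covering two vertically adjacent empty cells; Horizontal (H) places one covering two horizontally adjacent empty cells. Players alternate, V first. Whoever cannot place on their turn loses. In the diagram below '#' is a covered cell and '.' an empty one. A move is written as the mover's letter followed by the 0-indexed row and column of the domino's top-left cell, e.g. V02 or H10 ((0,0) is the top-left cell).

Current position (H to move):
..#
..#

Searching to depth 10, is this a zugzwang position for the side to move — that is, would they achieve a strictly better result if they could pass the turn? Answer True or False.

ply 1, H at ..#/..# | H00=+1→###/..#*; H10=+1→..#/###
ply 2: ###/..# is terminal -1 (V); from ..#/..# depth 10
suppose H passes — search the same position with V to move:
pass> ply 1, V at ..#/..# | V00=+1→#.#/#.#*; V01=+1→.##/.##
pass> ply 2: #.#/#.# is terminal -1 (H); from ..#/..# depth 10
for H: play +1, pass -1

zugzwang(..#/..#, H) = False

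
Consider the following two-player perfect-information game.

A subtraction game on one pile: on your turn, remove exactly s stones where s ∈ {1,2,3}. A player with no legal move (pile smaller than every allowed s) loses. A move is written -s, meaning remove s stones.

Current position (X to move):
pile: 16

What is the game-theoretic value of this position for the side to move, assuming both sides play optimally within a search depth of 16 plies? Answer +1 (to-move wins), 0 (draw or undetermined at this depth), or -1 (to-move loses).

value(16, X) = -1

ply 1, X at 16 | -1=-1→15*; -2=-1→14; -3=-1→13
ply 2, O at 15 | -1=-1→14; -2=-1→13; -3=+1→12*
ply 3, X at 12 | -1=-1→11*; -2=-1→10; -3=-1→9
ply 4, O at 11 | -1=-1→10; -2=-1→9; -3=+1→8*
ply 5, X at 8 | -1=-1→7*; -2=-1→6; -3=-1→5
ply 6, O at 7 | -1=-1→6; -2=-1→5; -3=+1→4*
ply 7, X at 4 | -1=-1→3*; -2=-1→2; -3=-1→1
ply 8, O at 3 | -1=-1→2; -2=-1→1; -3=+1→0*
ply 9: 0 is terminal -1 (X); from 16 depth 16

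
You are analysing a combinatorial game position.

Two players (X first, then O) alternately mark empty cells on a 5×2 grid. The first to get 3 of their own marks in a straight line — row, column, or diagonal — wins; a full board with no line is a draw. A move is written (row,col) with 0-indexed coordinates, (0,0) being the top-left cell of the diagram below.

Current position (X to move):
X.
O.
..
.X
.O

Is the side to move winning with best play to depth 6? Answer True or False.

p1 X@[X./O./../.X/.O]: (0,1)[XX/O./../.X/.O]+0* (1,1)[X./OX/../.X/.O]+0 (2,0)[X./O./X./.X/.O]+0 (2,1)[X./O./.X/.X/.O]+0 (3,0)[X./O./../XX/.O]+0 (4,0)[X./O./../.X/XO]+0
p2 O@[XX/O./../.X/.O]: (1,1)[XX/OO/../.X/.O]+0* (2,0)[XX/O./O./.X/.O]+0 (2,1)[XX/O./.O/.X/.O]+0 (3,0)[XX/O./../OX/.O]+0 (4,0)[XX/O./../.X/OO]+0
p3 X@[XX/OO/../.X/.O]: (2,0)[XX/OO/X./.X/.O]+0* (2,1)[XX/OO/.X/.X/.O]+0 (3,0)[XX/OO/../XX/.O]+0 (4,0)[XX/OO/../.X/XO]+0
p4 O@[XX/OO/X./.X/.O]: (2,1)[XX/OO/XO/.X/.O]+0* (3,0)[XX/OO/X./OX/.O]+0 (4,0)[XX/OO/X./.X/OO]+0
p5 X@[XX/OO/XO/.X/.O]: (3,0)[XX/OO/XO/XX/.O]+0* (4,0)[XX/OO/XO/.X/XO]+0
p6 O@[XX/OO/XO/XX/.O]: (4,0)[XX/OO/XO/XX/OO]+0*
p7 X@[XX/OO/XO/XX/OO] terminal +0; root [X./O./../.X/.O] d6

X winning at [X./O./../.X/.O]: False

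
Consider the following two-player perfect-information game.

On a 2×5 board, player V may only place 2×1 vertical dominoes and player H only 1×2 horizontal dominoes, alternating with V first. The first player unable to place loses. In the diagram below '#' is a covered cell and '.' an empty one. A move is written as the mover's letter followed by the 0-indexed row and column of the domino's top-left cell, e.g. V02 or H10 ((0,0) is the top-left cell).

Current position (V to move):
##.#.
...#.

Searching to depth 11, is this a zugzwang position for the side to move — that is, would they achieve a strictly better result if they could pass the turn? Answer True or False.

zugzwang(##.#./...#., V) = False

p1 V@[##.#./...#.]: V02[####./..##.]+1* V04[##.##/...##]-1
p2 H@[####./..##.]: H10[####./####.]-1*
p3 V@[####./####.]: V04[#####/#####]+1*
p4 H@[#####/#####] terminal -1; root [##.#./...#.] d11
if V skipped the turn, H would face:
~ p1 H@[##.#./...#.]: H10[##.#./##.#.]-1* H11[##.#./.###.]-1
~ p2 V@[##.#./##.#.]: V02[####./####.]+1* V04[##.##/##.##]+1
~ p3 H@[####./####.] terminal -1; root [##.#./...#.] d11
compare (V): move=+1 vs pass=+1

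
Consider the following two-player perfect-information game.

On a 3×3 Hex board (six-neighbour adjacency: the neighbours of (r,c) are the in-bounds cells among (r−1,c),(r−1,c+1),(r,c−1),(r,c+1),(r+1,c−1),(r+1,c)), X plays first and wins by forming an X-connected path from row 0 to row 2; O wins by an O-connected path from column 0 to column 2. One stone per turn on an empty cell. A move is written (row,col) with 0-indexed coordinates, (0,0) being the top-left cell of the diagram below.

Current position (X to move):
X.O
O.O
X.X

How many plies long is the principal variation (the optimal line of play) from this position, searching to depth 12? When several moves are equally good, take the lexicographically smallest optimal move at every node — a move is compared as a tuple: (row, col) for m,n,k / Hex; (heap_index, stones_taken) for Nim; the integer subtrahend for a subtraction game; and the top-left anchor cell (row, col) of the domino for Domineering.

p1 X@[X.O/O.O/X.X]: (0,1)[XXO/O.O/X.X]-1* (1,1)[X.O/OXO/X.X]-1 (2,1)[X.O/O.O/XXX]-1
p2 O@[XXO/O.O/X.X]: (1,1)[XXO/OOO/X.X]+1* (2,1)[XXO/O.O/XOX]-1
p3 X@[XXO/OOO/X.X] terminal -1; root [X.O/O.O/X.X] d12

PV length from [X.O/O.O/X.X]: 2 plies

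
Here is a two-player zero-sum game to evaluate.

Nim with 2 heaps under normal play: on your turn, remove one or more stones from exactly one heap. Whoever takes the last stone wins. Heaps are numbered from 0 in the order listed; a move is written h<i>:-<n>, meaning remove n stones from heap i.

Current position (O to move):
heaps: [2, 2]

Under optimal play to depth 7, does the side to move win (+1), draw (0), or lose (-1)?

[(2,2)] O move#1: h0:-1:-1/(1,2)*, h0:-2:-1/(0,2), h1:-1:-1/(2,1), h1:-2:-1/(2,0)
[(1,2)] X move#2: h0:-1:-1/(0,2), h1:-1:+1/(1,1)*, h1:-2:-1/(1,0)
[(1,1)] O move#3: h0:-1:-1/(0,1)*, h1:-1:-1/(1,0)
[(0,1)] X move#4: h1:-1:+1/(0,0)*
[(0,0)] end (terminal -1, O#5); searched (2,2) to 7

value((2,2), O) = -1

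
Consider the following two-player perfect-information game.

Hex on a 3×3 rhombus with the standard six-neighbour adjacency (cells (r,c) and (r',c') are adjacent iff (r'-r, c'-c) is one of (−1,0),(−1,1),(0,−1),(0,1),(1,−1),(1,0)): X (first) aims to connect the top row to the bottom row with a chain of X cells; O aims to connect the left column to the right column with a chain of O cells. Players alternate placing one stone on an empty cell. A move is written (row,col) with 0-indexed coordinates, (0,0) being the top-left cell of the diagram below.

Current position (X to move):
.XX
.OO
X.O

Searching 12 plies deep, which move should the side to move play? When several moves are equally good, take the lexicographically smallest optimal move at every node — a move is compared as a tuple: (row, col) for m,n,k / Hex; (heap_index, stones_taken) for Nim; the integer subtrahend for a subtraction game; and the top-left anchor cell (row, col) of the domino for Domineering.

X's best at [.XX/.OO/X.O]: (1,0)

[.XX/.OO/X.O] X move#1: (0,0):-1/XXX/.OO/X.O, (1,0):+1/.XX/XOO/X.O*, (2,1):-1/.XX/.OO/XXO
[.XX/XOO/X.O] end (terminal -1, O#2); searched .XX/.OO/X.O to 12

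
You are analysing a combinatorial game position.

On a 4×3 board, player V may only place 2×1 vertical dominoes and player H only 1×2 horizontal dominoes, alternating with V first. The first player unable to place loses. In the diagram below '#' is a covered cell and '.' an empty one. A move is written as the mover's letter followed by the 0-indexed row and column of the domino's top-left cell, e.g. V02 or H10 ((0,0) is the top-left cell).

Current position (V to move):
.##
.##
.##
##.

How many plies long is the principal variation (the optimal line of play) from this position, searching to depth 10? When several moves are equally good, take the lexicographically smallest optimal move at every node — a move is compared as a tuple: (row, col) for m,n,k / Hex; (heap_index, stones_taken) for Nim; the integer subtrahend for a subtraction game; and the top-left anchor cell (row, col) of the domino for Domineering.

PV length from [.##/.##/.##/##.]: 1 ply

p1 V@[.##/.##/.##/##.]: V00[###/###/.##/##.]+1* V10[.##/###/###/##.]+1
p2 H@[###/###/.##/##.] terminal -1; root [.##/.##/.##/##.] d10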